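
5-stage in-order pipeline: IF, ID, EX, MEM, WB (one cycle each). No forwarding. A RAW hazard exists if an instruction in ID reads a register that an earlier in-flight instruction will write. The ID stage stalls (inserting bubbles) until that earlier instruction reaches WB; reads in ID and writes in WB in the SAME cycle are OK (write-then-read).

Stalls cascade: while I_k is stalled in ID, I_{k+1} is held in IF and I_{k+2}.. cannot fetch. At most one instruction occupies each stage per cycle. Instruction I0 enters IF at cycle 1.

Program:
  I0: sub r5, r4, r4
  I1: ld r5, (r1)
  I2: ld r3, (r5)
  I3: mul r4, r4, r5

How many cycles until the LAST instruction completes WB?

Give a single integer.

Answer: 10

Derivation:
I0 sub r5 <- r4,r4: IF@1 ID@2 stall=0 (-) EX@3 MEM@4 WB@5
I1 ld r5 <- r1: IF@2 ID@3 stall=0 (-) EX@4 MEM@5 WB@6
I2 ld r3 <- r5: IF@3 ID@4 stall=2 (RAW on I1.r5 (WB@6)) EX@7 MEM@8 WB@9
I3 mul r4 <- r4,r5: IF@4 ID@7 stall=0 (-) EX@8 MEM@9 WB@10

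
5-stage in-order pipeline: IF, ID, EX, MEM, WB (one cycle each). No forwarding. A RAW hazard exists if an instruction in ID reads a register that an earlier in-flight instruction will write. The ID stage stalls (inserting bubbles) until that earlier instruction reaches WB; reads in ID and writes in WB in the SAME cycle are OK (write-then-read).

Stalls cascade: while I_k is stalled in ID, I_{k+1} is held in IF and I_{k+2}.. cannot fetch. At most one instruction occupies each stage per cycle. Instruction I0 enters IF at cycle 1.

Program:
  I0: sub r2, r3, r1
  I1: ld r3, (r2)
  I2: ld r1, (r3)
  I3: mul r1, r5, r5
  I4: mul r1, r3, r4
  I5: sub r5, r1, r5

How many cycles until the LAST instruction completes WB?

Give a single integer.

Answer: 16

Derivation:
I0 sub r2 <- r3,r1: IF@1 ID@2 stall=0 (-) EX@3 MEM@4 WB@5
I1 ld r3 <- r2: IF@2 ID@3 stall=2 (RAW on I0.r2 (WB@5)) EX@6 MEM@7 WB@8
I2 ld r1 <- r3: IF@3 ID@6 stall=2 (RAW on I1.r3 (WB@8)) EX@9 MEM@10 WB@11
I3 mul r1 <- r5,r5: IF@6 ID@9 stall=0 (-) EX@10 MEM@11 WB@12
I4 mul r1 <- r3,r4: IF@9 ID@10 stall=0 (-) EX@11 MEM@12 WB@13
I5 sub r5 <- r1,r5: IF@10 ID@11 stall=2 (RAW on I4.r1 (WB@13)) EX@14 MEM@15 WB@16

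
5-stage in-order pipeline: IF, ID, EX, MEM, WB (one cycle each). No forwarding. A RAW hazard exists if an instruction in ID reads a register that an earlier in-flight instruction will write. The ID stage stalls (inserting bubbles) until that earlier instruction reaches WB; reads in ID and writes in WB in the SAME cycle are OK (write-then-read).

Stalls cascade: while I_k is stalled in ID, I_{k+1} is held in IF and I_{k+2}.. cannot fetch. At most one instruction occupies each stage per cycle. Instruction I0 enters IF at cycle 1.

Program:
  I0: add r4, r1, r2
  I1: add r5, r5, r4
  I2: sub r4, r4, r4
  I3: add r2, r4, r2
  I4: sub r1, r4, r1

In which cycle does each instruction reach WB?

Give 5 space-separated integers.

I0 add r4 <- r1,r2: IF@1 ID@2 stall=0 (-) EX@3 MEM@4 WB@5
I1 add r5 <- r5,r4: IF@2 ID@3 stall=2 (RAW on I0.r4 (WB@5)) EX@6 MEM@7 WB@8
I2 sub r4 <- r4,r4: IF@3 ID@6 stall=0 (-) EX@7 MEM@8 WB@9
I3 add r2 <- r4,r2: IF@6 ID@7 stall=2 (RAW on I2.r4 (WB@9)) EX@10 MEM@11 WB@12
I4 sub r1 <- r4,r1: IF@7 ID@10 stall=0 (-) EX@11 MEM@12 WB@13

Answer: 5 8 9 12 13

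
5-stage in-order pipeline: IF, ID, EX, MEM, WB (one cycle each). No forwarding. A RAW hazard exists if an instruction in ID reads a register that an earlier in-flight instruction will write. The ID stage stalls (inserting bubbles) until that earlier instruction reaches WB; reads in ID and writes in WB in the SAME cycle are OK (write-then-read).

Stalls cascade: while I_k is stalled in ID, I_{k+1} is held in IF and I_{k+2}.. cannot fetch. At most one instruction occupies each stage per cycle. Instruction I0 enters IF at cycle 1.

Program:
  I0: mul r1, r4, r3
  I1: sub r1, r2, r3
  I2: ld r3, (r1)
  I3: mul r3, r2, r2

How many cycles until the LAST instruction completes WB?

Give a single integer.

I0 mul r1 <- r4,r3: IF@1 ID@2 stall=0 (-) EX@3 MEM@4 WB@5
I1 sub r1 <- r2,r3: IF@2 ID@3 stall=0 (-) EX@4 MEM@5 WB@6
I2 ld r3 <- r1: IF@3 ID@4 stall=2 (RAW on I1.r1 (WB@6)) EX@7 MEM@8 WB@9
I3 mul r3 <- r2,r2: IF@4 ID@7 stall=0 (-) EX@8 MEM@9 WB@10

Answer: 10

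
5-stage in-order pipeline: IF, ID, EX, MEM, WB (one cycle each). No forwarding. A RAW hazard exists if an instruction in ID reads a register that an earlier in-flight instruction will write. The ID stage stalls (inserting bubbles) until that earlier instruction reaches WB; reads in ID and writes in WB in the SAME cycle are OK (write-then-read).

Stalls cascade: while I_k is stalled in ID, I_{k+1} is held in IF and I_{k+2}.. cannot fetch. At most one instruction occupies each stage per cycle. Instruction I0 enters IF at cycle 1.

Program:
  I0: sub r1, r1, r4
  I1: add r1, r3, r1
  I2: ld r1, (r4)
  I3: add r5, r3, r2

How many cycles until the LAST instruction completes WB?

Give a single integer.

Answer: 10

Derivation:
I0 sub r1 <- r1,r4: IF@1 ID@2 stall=0 (-) EX@3 MEM@4 WB@5
I1 add r1 <- r3,r1: IF@2 ID@3 stall=2 (RAW on I0.r1 (WB@5)) EX@6 MEM@7 WB@8
I2 ld r1 <- r4: IF@3 ID@6 stall=0 (-) EX@7 MEM@8 WB@9
I3 add r5 <- r3,r2: IF@6 ID@7 stall=0 (-) EX@8 MEM@9 WB@10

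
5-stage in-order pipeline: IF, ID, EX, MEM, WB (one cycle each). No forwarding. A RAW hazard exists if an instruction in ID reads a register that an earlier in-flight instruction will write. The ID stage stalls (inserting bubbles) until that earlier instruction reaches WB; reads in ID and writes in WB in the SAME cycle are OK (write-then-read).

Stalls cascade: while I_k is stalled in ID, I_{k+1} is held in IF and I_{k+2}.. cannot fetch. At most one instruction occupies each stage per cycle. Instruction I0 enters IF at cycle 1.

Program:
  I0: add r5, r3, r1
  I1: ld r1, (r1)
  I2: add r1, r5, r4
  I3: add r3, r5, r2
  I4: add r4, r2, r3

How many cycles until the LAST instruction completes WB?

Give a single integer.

I0 add r5 <- r3,r1: IF@1 ID@2 stall=0 (-) EX@3 MEM@4 WB@5
I1 ld r1 <- r1: IF@2 ID@3 stall=0 (-) EX@4 MEM@5 WB@6
I2 add r1 <- r5,r4: IF@3 ID@4 stall=1 (RAW on I0.r5 (WB@5)) EX@6 MEM@7 WB@8
I3 add r3 <- r5,r2: IF@4 ID@6 stall=0 (-) EX@7 MEM@8 WB@9
I4 add r4 <- r2,r3: IF@6 ID@7 stall=2 (RAW on I3.r3 (WB@9)) EX@10 MEM@11 WB@12

Answer: 12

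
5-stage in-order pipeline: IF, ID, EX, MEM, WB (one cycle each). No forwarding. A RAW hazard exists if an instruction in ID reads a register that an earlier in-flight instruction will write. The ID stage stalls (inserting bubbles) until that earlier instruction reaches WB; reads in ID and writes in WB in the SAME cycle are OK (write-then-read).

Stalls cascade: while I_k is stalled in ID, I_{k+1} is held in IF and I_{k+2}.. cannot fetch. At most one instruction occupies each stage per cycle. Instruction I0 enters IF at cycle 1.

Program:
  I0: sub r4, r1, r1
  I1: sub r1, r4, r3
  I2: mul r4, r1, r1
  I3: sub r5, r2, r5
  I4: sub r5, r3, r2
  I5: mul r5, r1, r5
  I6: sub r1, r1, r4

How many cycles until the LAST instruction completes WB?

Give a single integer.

Answer: 17

Derivation:
I0 sub r4 <- r1,r1: IF@1 ID@2 stall=0 (-) EX@3 MEM@4 WB@5
I1 sub r1 <- r4,r3: IF@2 ID@3 stall=2 (RAW on I0.r4 (WB@5)) EX@6 MEM@7 WB@8
I2 mul r4 <- r1,r1: IF@3 ID@6 stall=2 (RAW on I1.r1 (WB@8)) EX@9 MEM@10 WB@11
I3 sub r5 <- r2,r5: IF@6 ID@9 stall=0 (-) EX@10 MEM@11 WB@12
I4 sub r5 <- r3,r2: IF@9 ID@10 stall=0 (-) EX@11 MEM@12 WB@13
I5 mul r5 <- r1,r5: IF@10 ID@11 stall=2 (RAW on I4.r5 (WB@13)) EX@14 MEM@15 WB@16
I6 sub r1 <- r1,r4: IF@11 ID@14 stall=0 (-) EX@15 MEM@16 WB@17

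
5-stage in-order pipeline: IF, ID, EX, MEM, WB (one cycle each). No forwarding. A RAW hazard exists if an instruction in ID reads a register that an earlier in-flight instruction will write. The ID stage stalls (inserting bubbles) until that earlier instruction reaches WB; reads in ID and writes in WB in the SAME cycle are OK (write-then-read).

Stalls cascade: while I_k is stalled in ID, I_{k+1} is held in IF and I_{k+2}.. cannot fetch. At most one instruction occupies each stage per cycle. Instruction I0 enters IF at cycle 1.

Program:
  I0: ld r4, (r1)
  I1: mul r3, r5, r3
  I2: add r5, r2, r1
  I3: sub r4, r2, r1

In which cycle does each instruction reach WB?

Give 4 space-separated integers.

Answer: 5 6 7 8

Derivation:
I0 ld r4 <- r1: IF@1 ID@2 stall=0 (-) EX@3 MEM@4 WB@5
I1 mul r3 <- r5,r3: IF@2 ID@3 stall=0 (-) EX@4 MEM@5 WB@6
I2 add r5 <- r2,r1: IF@3 ID@4 stall=0 (-) EX@5 MEM@6 WB@7
I3 sub r4 <- r2,r1: IF@4 ID@5 stall=0 (-) EX@6 MEM@7 WB@8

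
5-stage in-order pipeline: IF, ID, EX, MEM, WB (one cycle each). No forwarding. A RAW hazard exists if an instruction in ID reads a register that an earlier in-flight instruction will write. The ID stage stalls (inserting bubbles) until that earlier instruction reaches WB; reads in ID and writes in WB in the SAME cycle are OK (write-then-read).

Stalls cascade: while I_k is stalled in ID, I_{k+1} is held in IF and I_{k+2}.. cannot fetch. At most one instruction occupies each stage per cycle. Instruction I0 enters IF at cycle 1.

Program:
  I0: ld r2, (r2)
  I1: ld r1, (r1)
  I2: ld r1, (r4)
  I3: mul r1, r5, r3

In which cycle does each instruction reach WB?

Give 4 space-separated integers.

I0 ld r2 <- r2: IF@1 ID@2 stall=0 (-) EX@3 MEM@4 WB@5
I1 ld r1 <- r1: IF@2 ID@3 stall=0 (-) EX@4 MEM@5 WB@6
I2 ld r1 <- r4: IF@3 ID@4 stall=0 (-) EX@5 MEM@6 WB@7
I3 mul r1 <- r5,r3: IF@4 ID@5 stall=0 (-) EX@6 MEM@7 WB@8

Answer: 5 6 7 8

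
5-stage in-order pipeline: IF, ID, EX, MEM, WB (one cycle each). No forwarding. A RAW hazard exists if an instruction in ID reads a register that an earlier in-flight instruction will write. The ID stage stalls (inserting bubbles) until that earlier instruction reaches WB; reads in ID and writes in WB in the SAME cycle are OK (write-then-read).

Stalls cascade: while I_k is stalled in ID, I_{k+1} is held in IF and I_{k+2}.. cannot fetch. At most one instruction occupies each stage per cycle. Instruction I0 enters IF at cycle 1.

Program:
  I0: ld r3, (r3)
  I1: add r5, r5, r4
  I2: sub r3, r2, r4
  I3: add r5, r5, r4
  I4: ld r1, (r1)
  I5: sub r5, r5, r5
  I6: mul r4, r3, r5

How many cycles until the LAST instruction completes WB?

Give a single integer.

Answer: 15

Derivation:
I0 ld r3 <- r3: IF@1 ID@2 stall=0 (-) EX@3 MEM@4 WB@5
I1 add r5 <- r5,r4: IF@2 ID@3 stall=0 (-) EX@4 MEM@5 WB@6
I2 sub r3 <- r2,r4: IF@3 ID@4 stall=0 (-) EX@5 MEM@6 WB@7
I3 add r5 <- r5,r4: IF@4 ID@5 stall=1 (RAW on I1.r5 (WB@6)) EX@7 MEM@8 WB@9
I4 ld r1 <- r1: IF@5 ID@7 stall=0 (-) EX@8 MEM@9 WB@10
I5 sub r5 <- r5,r5: IF@7 ID@8 stall=1 (RAW on I3.r5 (WB@9)) EX@10 MEM@11 WB@12
I6 mul r4 <- r3,r5: IF@8 ID@10 stall=2 (RAW on I5.r5 (WB@12)) EX@13 MEM@14 WB@15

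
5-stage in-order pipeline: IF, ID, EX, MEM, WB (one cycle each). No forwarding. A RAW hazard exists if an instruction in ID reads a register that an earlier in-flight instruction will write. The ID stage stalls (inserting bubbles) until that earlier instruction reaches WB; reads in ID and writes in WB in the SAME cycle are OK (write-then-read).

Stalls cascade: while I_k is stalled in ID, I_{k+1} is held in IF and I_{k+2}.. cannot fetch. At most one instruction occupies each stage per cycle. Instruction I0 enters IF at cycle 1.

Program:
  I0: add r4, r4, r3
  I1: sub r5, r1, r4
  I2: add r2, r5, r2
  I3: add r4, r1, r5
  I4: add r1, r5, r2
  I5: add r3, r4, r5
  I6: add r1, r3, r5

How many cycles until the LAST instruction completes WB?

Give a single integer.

Answer: 18

Derivation:
I0 add r4 <- r4,r3: IF@1 ID@2 stall=0 (-) EX@3 MEM@4 WB@5
I1 sub r5 <- r1,r4: IF@2 ID@3 stall=2 (RAW on I0.r4 (WB@5)) EX@6 MEM@7 WB@8
I2 add r2 <- r5,r2: IF@3 ID@6 stall=2 (RAW on I1.r5 (WB@8)) EX@9 MEM@10 WB@11
I3 add r4 <- r1,r5: IF@6 ID@9 stall=0 (-) EX@10 MEM@11 WB@12
I4 add r1 <- r5,r2: IF@9 ID@10 stall=1 (RAW on I2.r2 (WB@11)) EX@12 MEM@13 WB@14
I5 add r3 <- r4,r5: IF@10 ID@12 stall=0 (-) EX@13 MEM@14 WB@15
I6 add r1 <- r3,r5: IF@12 ID@13 stall=2 (RAW on I5.r3 (WB@15)) EX@16 MEM@17 WB@18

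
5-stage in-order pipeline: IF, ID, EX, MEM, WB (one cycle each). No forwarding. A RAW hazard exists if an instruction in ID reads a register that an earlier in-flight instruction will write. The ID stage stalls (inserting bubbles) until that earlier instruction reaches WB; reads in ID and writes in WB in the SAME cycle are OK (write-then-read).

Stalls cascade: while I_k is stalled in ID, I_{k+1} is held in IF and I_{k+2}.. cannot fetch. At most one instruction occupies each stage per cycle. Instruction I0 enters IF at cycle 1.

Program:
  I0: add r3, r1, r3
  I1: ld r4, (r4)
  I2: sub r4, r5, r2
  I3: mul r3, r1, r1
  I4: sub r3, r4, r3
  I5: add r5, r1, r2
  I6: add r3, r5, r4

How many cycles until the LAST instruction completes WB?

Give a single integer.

Answer: 15

Derivation:
I0 add r3 <- r1,r3: IF@1 ID@2 stall=0 (-) EX@3 MEM@4 WB@5
I1 ld r4 <- r4: IF@2 ID@3 stall=0 (-) EX@4 MEM@5 WB@6
I2 sub r4 <- r5,r2: IF@3 ID@4 stall=0 (-) EX@5 MEM@6 WB@7
I3 mul r3 <- r1,r1: IF@4 ID@5 stall=0 (-) EX@6 MEM@7 WB@8
I4 sub r3 <- r4,r3: IF@5 ID@6 stall=2 (RAW on I3.r3 (WB@8)) EX@9 MEM@10 WB@11
I5 add r5 <- r1,r2: IF@6 ID@9 stall=0 (-) EX@10 MEM@11 WB@12
I6 add r3 <- r5,r4: IF@9 ID@10 stall=2 (RAW on I5.r5 (WB@12)) EX@13 MEM@14 WB@15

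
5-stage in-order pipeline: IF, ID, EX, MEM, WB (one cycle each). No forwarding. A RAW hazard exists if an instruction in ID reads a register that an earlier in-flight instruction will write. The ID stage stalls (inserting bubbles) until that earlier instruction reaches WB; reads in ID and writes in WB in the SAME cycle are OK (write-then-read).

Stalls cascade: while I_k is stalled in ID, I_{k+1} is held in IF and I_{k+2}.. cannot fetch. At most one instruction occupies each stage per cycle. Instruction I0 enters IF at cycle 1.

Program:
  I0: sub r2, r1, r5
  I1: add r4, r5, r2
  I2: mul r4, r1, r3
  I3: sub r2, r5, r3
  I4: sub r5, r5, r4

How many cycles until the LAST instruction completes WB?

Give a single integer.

Answer: 12

Derivation:
I0 sub r2 <- r1,r5: IF@1 ID@2 stall=0 (-) EX@3 MEM@4 WB@5
I1 add r4 <- r5,r2: IF@2 ID@3 stall=2 (RAW on I0.r2 (WB@5)) EX@6 MEM@7 WB@8
I2 mul r4 <- r1,r3: IF@3 ID@6 stall=0 (-) EX@7 MEM@8 WB@9
I3 sub r2 <- r5,r3: IF@6 ID@7 stall=0 (-) EX@8 MEM@9 WB@10
I4 sub r5 <- r5,r4: IF@7 ID@8 stall=1 (RAW on I2.r4 (WB@9)) EX@10 MEM@11 WB@12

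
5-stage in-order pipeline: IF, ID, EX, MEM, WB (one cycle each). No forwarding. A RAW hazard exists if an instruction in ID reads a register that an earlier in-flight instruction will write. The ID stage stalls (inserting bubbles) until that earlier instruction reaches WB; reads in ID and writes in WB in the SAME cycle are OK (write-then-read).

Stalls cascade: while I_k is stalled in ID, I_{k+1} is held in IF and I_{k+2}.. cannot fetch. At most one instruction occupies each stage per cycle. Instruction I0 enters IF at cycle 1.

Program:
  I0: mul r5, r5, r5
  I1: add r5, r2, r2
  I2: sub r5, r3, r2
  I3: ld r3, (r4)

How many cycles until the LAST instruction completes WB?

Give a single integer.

Answer: 8

Derivation:
I0 mul r5 <- r5,r5: IF@1 ID@2 stall=0 (-) EX@3 MEM@4 WB@5
I1 add r5 <- r2,r2: IF@2 ID@3 stall=0 (-) EX@4 MEM@5 WB@6
I2 sub r5 <- r3,r2: IF@3 ID@4 stall=0 (-) EX@5 MEM@6 WB@7
I3 ld r3 <- r4: IF@4 ID@5 stall=0 (-) EX@6 MEM@7 WB@8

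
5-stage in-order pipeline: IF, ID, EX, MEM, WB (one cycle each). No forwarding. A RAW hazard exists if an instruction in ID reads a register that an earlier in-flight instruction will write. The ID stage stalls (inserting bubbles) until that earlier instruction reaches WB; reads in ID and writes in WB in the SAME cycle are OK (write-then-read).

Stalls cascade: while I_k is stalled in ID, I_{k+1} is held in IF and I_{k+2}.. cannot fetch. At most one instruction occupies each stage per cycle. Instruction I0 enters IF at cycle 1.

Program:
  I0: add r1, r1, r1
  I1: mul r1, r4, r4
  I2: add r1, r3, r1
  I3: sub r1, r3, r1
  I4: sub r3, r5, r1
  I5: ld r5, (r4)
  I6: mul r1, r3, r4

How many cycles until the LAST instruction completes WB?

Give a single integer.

I0 add r1 <- r1,r1: IF@1 ID@2 stall=0 (-) EX@3 MEM@4 WB@5
I1 mul r1 <- r4,r4: IF@2 ID@3 stall=0 (-) EX@4 MEM@5 WB@6
I2 add r1 <- r3,r1: IF@3 ID@4 stall=2 (RAW on I1.r1 (WB@6)) EX@7 MEM@8 WB@9
I3 sub r1 <- r3,r1: IF@4 ID@7 stall=2 (RAW on I2.r1 (WB@9)) EX@10 MEM@11 WB@12
I4 sub r3 <- r5,r1: IF@7 ID@10 stall=2 (RAW on I3.r1 (WB@12)) EX@13 MEM@14 WB@15
I5 ld r5 <- r4: IF@10 ID@13 stall=0 (-) EX@14 MEM@15 WB@16
I6 mul r1 <- r3,r4: IF@13 ID@14 stall=1 (RAW on I4.r3 (WB@15)) EX@16 MEM@17 WB@18

Answer: 18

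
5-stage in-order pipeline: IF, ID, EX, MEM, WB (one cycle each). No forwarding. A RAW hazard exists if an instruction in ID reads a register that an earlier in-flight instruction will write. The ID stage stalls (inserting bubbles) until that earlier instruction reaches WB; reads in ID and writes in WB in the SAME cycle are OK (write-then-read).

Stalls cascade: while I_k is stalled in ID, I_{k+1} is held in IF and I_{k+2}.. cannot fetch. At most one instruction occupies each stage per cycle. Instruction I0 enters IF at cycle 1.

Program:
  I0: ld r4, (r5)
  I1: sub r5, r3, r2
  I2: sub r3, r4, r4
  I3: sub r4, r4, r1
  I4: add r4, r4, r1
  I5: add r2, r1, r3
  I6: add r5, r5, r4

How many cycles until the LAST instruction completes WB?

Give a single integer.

I0 ld r4 <- r5: IF@1 ID@2 stall=0 (-) EX@3 MEM@4 WB@5
I1 sub r5 <- r3,r2: IF@2 ID@3 stall=0 (-) EX@4 MEM@5 WB@6
I2 sub r3 <- r4,r4: IF@3 ID@4 stall=1 (RAW on I0.r4 (WB@5)) EX@6 MEM@7 WB@8
I3 sub r4 <- r4,r1: IF@4 ID@6 stall=0 (-) EX@7 MEM@8 WB@9
I4 add r4 <- r4,r1: IF@6 ID@7 stall=2 (RAW on I3.r4 (WB@9)) EX@10 MEM@11 WB@12
I5 add r2 <- r1,r3: IF@7 ID@10 stall=0 (-) EX@11 MEM@12 WB@13
I6 add r5 <- r5,r4: IF@10 ID@11 stall=1 (RAW on I4.r4 (WB@12)) EX@13 MEM@14 WB@15

Answer: 15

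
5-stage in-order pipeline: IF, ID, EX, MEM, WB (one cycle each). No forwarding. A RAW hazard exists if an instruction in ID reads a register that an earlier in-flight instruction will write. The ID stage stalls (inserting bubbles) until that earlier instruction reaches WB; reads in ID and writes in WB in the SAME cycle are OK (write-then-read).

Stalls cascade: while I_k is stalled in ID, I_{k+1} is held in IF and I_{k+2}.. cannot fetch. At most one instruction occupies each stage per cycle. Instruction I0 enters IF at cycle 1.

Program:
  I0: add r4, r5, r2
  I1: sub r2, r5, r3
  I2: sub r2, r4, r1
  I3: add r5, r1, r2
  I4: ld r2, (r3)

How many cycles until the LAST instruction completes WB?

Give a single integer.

I0 add r4 <- r5,r2: IF@1 ID@2 stall=0 (-) EX@3 MEM@4 WB@5
I1 sub r2 <- r5,r3: IF@2 ID@3 stall=0 (-) EX@4 MEM@5 WB@6
I2 sub r2 <- r4,r1: IF@3 ID@4 stall=1 (RAW on I0.r4 (WB@5)) EX@6 MEM@7 WB@8
I3 add r5 <- r1,r2: IF@4 ID@6 stall=2 (RAW on I2.r2 (WB@8)) EX@9 MEM@10 WB@11
I4 ld r2 <- r3: IF@6 ID@9 stall=0 (-) EX@10 MEM@11 WB@12

Answer: 12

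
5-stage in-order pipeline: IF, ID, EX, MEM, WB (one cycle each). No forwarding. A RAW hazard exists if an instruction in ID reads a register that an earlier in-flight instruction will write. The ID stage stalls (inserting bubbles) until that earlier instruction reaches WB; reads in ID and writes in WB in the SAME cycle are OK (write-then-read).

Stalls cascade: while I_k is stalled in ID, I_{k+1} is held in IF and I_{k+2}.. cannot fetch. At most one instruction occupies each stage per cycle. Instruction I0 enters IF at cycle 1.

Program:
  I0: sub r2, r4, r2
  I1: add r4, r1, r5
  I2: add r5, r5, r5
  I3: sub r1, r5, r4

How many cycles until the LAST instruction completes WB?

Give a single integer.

I0 sub r2 <- r4,r2: IF@1 ID@2 stall=0 (-) EX@3 MEM@4 WB@5
I1 add r4 <- r1,r5: IF@2 ID@3 stall=0 (-) EX@4 MEM@5 WB@6
I2 add r5 <- r5,r5: IF@3 ID@4 stall=0 (-) EX@5 MEM@6 WB@7
I3 sub r1 <- r5,r4: IF@4 ID@5 stall=2 (RAW on I2.r5 (WB@7)) EX@8 MEM@9 WB@10

Answer: 10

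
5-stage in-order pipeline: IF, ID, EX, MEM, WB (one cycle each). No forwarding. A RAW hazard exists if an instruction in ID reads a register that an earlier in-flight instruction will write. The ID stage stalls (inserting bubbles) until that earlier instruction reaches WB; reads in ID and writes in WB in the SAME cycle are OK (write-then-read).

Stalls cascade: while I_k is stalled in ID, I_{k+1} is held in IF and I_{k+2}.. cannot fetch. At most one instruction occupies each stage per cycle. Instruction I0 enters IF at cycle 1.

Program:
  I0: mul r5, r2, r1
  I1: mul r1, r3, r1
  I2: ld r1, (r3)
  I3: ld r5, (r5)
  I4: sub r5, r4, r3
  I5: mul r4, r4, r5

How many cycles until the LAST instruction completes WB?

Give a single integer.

I0 mul r5 <- r2,r1: IF@1 ID@2 stall=0 (-) EX@3 MEM@4 WB@5
I1 mul r1 <- r3,r1: IF@2 ID@3 stall=0 (-) EX@4 MEM@5 WB@6
I2 ld r1 <- r3: IF@3 ID@4 stall=0 (-) EX@5 MEM@6 WB@7
I3 ld r5 <- r5: IF@4 ID@5 stall=0 (-) EX@6 MEM@7 WB@8
I4 sub r5 <- r4,r3: IF@5 ID@6 stall=0 (-) EX@7 MEM@8 WB@9
I5 mul r4 <- r4,r5: IF@6 ID@7 stall=2 (RAW on I4.r5 (WB@9)) EX@10 MEM@11 WB@12

Answer: 12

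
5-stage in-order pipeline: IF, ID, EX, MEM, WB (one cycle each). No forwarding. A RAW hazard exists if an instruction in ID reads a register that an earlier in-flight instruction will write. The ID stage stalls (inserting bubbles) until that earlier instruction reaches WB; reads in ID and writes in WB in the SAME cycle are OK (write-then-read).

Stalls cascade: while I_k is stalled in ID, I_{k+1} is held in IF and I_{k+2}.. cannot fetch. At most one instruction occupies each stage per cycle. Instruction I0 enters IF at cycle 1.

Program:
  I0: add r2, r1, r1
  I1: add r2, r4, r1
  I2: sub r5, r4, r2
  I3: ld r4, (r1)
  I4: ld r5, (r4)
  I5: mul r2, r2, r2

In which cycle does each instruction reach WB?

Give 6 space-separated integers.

I0 add r2 <- r1,r1: IF@1 ID@2 stall=0 (-) EX@3 MEM@4 WB@5
I1 add r2 <- r4,r1: IF@2 ID@3 stall=0 (-) EX@4 MEM@5 WB@6
I2 sub r5 <- r4,r2: IF@3 ID@4 stall=2 (RAW on I1.r2 (WB@6)) EX@7 MEM@8 WB@9
I3 ld r4 <- r1: IF@4 ID@7 stall=0 (-) EX@8 MEM@9 WB@10
I4 ld r5 <- r4: IF@7 ID@8 stall=2 (RAW on I3.r4 (WB@10)) EX@11 MEM@12 WB@13
I5 mul r2 <- r2,r2: IF@8 ID@11 stall=0 (-) EX@12 MEM@13 WB@14

Answer: 5 6 9 10 13 14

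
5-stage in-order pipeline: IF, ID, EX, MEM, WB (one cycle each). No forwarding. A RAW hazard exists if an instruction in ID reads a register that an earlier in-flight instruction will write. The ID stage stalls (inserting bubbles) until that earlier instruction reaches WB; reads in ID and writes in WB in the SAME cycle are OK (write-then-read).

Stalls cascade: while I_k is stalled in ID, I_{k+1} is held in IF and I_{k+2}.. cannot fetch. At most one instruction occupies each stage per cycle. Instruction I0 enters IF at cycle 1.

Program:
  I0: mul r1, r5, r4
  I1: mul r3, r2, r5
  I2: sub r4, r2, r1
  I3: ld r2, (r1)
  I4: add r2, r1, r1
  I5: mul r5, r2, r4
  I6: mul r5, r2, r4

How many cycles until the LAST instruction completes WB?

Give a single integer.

Answer: 14

Derivation:
I0 mul r1 <- r5,r4: IF@1 ID@2 stall=0 (-) EX@3 MEM@4 WB@5
I1 mul r3 <- r2,r5: IF@2 ID@3 stall=0 (-) EX@4 MEM@5 WB@6
I2 sub r4 <- r2,r1: IF@3 ID@4 stall=1 (RAW on I0.r1 (WB@5)) EX@6 MEM@7 WB@8
I3 ld r2 <- r1: IF@4 ID@6 stall=0 (-) EX@7 MEM@8 WB@9
I4 add r2 <- r1,r1: IF@6 ID@7 stall=0 (-) EX@8 MEM@9 WB@10
I5 mul r5 <- r2,r4: IF@7 ID@8 stall=2 (RAW on I4.r2 (WB@10)) EX@11 MEM@12 WB@13
I6 mul r5 <- r2,r4: IF@8 ID@11 stall=0 (-) EX@12 MEM@13 WB@14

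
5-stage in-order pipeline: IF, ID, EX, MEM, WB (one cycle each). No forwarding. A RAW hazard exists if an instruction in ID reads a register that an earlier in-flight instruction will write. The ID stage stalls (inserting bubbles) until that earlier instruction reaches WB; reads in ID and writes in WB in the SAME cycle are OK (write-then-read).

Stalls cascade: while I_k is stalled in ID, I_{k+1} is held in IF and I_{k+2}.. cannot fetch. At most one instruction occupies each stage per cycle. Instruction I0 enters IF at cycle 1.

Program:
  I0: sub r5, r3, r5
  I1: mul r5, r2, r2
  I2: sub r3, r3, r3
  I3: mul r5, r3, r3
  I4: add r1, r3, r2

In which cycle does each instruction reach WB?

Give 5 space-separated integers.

Answer: 5 6 7 10 11

Derivation:
I0 sub r5 <- r3,r5: IF@1 ID@2 stall=0 (-) EX@3 MEM@4 WB@5
I1 mul r5 <- r2,r2: IF@2 ID@3 stall=0 (-) EX@4 MEM@5 WB@6
I2 sub r3 <- r3,r3: IF@3 ID@4 stall=0 (-) EX@5 MEM@6 WB@7
I3 mul r5 <- r3,r3: IF@4 ID@5 stall=2 (RAW on I2.r3 (WB@7)) EX@8 MEM@9 WB@10
I4 add r1 <- r3,r2: IF@5 ID@8 stall=0 (-) EX@9 MEM@10 WB@11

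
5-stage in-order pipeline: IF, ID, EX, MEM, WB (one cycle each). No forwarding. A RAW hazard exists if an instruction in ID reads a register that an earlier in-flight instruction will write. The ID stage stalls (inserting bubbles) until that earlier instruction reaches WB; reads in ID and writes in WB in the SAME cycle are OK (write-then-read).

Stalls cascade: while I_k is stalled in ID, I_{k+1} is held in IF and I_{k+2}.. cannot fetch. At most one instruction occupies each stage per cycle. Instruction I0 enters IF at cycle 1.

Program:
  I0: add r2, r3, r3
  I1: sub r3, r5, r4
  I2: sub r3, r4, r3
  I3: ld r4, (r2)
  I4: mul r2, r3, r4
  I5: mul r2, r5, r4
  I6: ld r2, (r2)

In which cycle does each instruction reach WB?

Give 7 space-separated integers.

I0 add r2 <- r3,r3: IF@1 ID@2 stall=0 (-) EX@3 MEM@4 WB@5
I1 sub r3 <- r5,r4: IF@2 ID@3 stall=0 (-) EX@4 MEM@5 WB@6
I2 sub r3 <- r4,r3: IF@3 ID@4 stall=2 (RAW on I1.r3 (WB@6)) EX@7 MEM@8 WB@9
I3 ld r4 <- r2: IF@4 ID@7 stall=0 (-) EX@8 MEM@9 WB@10
I4 mul r2 <- r3,r4: IF@7 ID@8 stall=2 (RAW on I3.r4 (WB@10)) EX@11 MEM@12 WB@13
I5 mul r2 <- r5,r4: IF@8 ID@11 stall=0 (-) EX@12 MEM@13 WB@14
I6 ld r2 <- r2: IF@11 ID@12 stall=2 (RAW on I5.r2 (WB@14)) EX@15 MEM@16 WB@17

Answer: 5 6 9 10 13 14 17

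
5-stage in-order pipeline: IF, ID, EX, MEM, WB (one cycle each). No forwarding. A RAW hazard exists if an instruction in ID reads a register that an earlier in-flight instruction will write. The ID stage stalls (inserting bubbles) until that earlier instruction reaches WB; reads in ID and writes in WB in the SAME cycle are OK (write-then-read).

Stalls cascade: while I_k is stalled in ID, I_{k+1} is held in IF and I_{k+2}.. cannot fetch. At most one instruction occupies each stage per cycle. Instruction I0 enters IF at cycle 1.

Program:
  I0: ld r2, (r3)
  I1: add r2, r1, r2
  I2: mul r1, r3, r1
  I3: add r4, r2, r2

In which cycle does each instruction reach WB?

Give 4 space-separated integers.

I0 ld r2 <- r3: IF@1 ID@2 stall=0 (-) EX@3 MEM@4 WB@5
I1 add r2 <- r1,r2: IF@2 ID@3 stall=2 (RAW on I0.r2 (WB@5)) EX@6 MEM@7 WB@8
I2 mul r1 <- r3,r1: IF@3 ID@6 stall=0 (-) EX@7 MEM@8 WB@9
I3 add r4 <- r2,r2: IF@6 ID@7 stall=1 (RAW on I1.r2 (WB@8)) EX@9 MEM@10 WB@11

Answer: 5 8 9 11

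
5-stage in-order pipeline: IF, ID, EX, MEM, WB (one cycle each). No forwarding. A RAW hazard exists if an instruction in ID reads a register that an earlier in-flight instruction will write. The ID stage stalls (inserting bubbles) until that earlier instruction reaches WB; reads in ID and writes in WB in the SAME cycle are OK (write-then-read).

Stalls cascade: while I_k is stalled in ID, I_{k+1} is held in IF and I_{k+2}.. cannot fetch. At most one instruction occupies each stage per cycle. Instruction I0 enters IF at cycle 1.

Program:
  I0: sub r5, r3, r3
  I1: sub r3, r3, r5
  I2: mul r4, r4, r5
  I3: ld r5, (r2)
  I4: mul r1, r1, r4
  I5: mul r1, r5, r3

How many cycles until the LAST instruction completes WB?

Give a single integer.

Answer: 13

Derivation:
I0 sub r5 <- r3,r3: IF@1 ID@2 stall=0 (-) EX@3 MEM@4 WB@5
I1 sub r3 <- r3,r5: IF@2 ID@3 stall=2 (RAW on I0.r5 (WB@5)) EX@6 MEM@7 WB@8
I2 mul r4 <- r4,r5: IF@3 ID@6 stall=0 (-) EX@7 MEM@8 WB@9
I3 ld r5 <- r2: IF@6 ID@7 stall=0 (-) EX@8 MEM@9 WB@10
I4 mul r1 <- r1,r4: IF@7 ID@8 stall=1 (RAW on I2.r4 (WB@9)) EX@10 MEM@11 WB@12
I5 mul r1 <- r5,r3: IF@8 ID@10 stall=0 (-) EX@11 MEM@12 WB@13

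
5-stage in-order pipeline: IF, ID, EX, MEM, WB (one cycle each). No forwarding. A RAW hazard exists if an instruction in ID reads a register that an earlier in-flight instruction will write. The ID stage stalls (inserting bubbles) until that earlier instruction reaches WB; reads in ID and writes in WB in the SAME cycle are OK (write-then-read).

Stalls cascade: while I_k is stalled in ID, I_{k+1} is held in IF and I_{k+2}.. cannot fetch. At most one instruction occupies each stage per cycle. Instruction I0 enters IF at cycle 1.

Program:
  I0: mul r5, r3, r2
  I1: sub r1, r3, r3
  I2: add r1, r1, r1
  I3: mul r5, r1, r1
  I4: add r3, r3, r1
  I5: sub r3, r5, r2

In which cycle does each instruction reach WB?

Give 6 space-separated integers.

I0 mul r5 <- r3,r2: IF@1 ID@2 stall=0 (-) EX@3 MEM@4 WB@5
I1 sub r1 <- r3,r3: IF@2 ID@3 stall=0 (-) EX@4 MEM@5 WB@6
I2 add r1 <- r1,r1: IF@3 ID@4 stall=2 (RAW on I1.r1 (WB@6)) EX@7 MEM@8 WB@9
I3 mul r5 <- r1,r1: IF@4 ID@7 stall=2 (RAW on I2.r1 (WB@9)) EX@10 MEM@11 WB@12
I4 add r3 <- r3,r1: IF@7 ID@10 stall=0 (-) EX@11 MEM@12 WB@13
I5 sub r3 <- r5,r2: IF@10 ID@11 stall=1 (RAW on I3.r5 (WB@12)) EX@13 MEM@14 WB@15

Answer: 5 6 9 12 13 15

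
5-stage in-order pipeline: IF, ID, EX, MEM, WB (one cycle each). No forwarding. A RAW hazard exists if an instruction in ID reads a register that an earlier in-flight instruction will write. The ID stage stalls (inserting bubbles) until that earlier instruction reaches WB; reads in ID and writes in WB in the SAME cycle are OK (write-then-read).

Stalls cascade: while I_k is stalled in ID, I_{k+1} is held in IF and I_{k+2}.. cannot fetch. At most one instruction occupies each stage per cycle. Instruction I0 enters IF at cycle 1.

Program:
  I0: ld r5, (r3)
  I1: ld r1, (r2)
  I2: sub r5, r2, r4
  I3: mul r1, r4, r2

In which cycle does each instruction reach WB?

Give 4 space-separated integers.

Answer: 5 6 7 8

Derivation:
I0 ld r5 <- r3: IF@1 ID@2 stall=0 (-) EX@3 MEM@4 WB@5
I1 ld r1 <- r2: IF@2 ID@3 stall=0 (-) EX@4 MEM@5 WB@6
I2 sub r5 <- r2,r4: IF@3 ID@4 stall=0 (-) EX@5 MEM@6 WB@7
I3 mul r1 <- r4,r2: IF@4 ID@5 stall=0 (-) EX@6 MEM@7 WB@8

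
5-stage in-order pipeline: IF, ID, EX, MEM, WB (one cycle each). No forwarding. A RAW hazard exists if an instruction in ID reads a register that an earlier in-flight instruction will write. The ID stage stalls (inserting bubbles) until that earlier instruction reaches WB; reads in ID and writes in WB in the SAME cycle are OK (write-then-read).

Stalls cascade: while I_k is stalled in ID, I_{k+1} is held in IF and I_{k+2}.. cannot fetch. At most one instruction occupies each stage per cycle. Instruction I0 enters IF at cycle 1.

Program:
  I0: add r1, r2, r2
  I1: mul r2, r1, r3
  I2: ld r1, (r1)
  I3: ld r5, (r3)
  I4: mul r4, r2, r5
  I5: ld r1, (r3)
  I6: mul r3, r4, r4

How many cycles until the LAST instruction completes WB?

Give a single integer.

Answer: 16

Derivation:
I0 add r1 <- r2,r2: IF@1 ID@2 stall=0 (-) EX@3 MEM@4 WB@5
I1 mul r2 <- r1,r3: IF@2 ID@3 stall=2 (RAW on I0.r1 (WB@5)) EX@6 MEM@7 WB@8
I2 ld r1 <- r1: IF@3 ID@6 stall=0 (-) EX@7 MEM@8 WB@9
I3 ld r5 <- r3: IF@6 ID@7 stall=0 (-) EX@8 MEM@9 WB@10
I4 mul r4 <- r2,r5: IF@7 ID@8 stall=2 (RAW on I3.r5 (WB@10)) EX@11 MEM@12 WB@13
I5 ld r1 <- r3: IF@8 ID@11 stall=0 (-) EX@12 MEM@13 WB@14
I6 mul r3 <- r4,r4: IF@11 ID@12 stall=1 (RAW on I4.r4 (WB@13)) EX@14 MEM@15 WB@16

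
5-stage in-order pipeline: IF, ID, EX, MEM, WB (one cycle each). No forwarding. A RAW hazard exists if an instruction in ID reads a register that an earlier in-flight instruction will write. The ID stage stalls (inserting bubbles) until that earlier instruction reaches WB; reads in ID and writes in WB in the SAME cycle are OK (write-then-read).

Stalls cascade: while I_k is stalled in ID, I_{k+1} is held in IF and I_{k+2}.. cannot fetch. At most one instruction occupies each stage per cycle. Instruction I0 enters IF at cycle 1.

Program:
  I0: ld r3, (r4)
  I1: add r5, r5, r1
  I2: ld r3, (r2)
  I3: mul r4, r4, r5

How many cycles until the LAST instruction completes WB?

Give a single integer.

Answer: 9

Derivation:
I0 ld r3 <- r4: IF@1 ID@2 stall=0 (-) EX@3 MEM@4 WB@5
I1 add r5 <- r5,r1: IF@2 ID@3 stall=0 (-) EX@4 MEM@5 WB@6
I2 ld r3 <- r2: IF@3 ID@4 stall=0 (-) EX@5 MEM@6 WB@7
I3 mul r4 <- r4,r5: IF@4 ID@5 stall=1 (RAW on I1.r5 (WB@6)) EX@7 MEM@8 WB@9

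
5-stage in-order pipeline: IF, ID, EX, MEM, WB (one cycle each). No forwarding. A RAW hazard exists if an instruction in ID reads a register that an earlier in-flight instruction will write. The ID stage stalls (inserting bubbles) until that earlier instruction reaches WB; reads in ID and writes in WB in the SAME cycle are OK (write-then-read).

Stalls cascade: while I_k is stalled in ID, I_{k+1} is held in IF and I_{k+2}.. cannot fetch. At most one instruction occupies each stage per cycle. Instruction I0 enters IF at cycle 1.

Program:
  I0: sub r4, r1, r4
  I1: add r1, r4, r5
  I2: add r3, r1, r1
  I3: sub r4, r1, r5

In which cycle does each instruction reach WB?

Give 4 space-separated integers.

I0 sub r4 <- r1,r4: IF@1 ID@2 stall=0 (-) EX@3 MEM@4 WB@5
I1 add r1 <- r4,r5: IF@2 ID@3 stall=2 (RAW on I0.r4 (WB@5)) EX@6 MEM@7 WB@8
I2 add r3 <- r1,r1: IF@3 ID@6 stall=2 (RAW on I1.r1 (WB@8)) EX@9 MEM@10 WB@11
I3 sub r4 <- r1,r5: IF@6 ID@9 stall=0 (-) EX@10 MEM@11 WB@12

Answer: 5 8 11 12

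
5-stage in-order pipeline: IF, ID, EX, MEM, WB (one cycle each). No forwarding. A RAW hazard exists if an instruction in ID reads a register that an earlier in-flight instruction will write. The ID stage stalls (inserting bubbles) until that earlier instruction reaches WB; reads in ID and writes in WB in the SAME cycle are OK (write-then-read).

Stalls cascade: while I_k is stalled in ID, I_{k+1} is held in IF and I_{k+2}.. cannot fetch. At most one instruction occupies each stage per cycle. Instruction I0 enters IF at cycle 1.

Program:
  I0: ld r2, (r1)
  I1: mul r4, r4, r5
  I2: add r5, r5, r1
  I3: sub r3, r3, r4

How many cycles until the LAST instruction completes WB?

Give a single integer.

I0 ld r2 <- r1: IF@1 ID@2 stall=0 (-) EX@3 MEM@4 WB@5
I1 mul r4 <- r4,r5: IF@2 ID@3 stall=0 (-) EX@4 MEM@5 WB@6
I2 add r5 <- r5,r1: IF@3 ID@4 stall=0 (-) EX@5 MEM@6 WB@7
I3 sub r3 <- r3,r4: IF@4 ID@5 stall=1 (RAW on I1.r4 (WB@6)) EX@7 MEM@8 WB@9

Answer: 9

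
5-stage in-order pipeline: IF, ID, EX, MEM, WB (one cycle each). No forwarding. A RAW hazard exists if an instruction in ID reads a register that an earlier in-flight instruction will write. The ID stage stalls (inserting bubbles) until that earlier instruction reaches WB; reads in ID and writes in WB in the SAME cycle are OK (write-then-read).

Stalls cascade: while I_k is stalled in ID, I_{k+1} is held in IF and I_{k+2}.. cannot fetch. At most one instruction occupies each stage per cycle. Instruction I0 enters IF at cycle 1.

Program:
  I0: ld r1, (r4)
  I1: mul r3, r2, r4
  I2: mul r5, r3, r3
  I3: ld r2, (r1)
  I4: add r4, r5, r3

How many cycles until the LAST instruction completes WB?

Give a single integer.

Answer: 12

Derivation:
I0 ld r1 <- r4: IF@1 ID@2 stall=0 (-) EX@3 MEM@4 WB@5
I1 mul r3 <- r2,r4: IF@2 ID@3 stall=0 (-) EX@4 MEM@5 WB@6
I2 mul r5 <- r3,r3: IF@3 ID@4 stall=2 (RAW on I1.r3 (WB@6)) EX@7 MEM@8 WB@9
I3 ld r2 <- r1: IF@4 ID@7 stall=0 (-) EX@8 MEM@9 WB@10
I4 add r4 <- r5,r3: IF@7 ID@8 stall=1 (RAW on I2.r5 (WB@9)) EX@10 MEM@11 WB@12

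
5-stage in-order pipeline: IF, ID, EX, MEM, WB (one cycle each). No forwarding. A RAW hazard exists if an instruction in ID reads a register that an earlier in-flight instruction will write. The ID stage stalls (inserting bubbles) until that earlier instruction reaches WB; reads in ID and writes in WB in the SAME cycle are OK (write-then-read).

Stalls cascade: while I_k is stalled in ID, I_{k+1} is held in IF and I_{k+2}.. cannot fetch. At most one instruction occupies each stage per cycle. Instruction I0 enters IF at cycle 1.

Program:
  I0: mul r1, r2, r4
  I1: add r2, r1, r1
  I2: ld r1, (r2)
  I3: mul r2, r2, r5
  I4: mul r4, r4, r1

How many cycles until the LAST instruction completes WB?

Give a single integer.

I0 mul r1 <- r2,r4: IF@1 ID@2 stall=0 (-) EX@3 MEM@4 WB@5
I1 add r2 <- r1,r1: IF@2 ID@3 stall=2 (RAW on I0.r1 (WB@5)) EX@6 MEM@7 WB@8
I2 ld r1 <- r2: IF@3 ID@6 stall=2 (RAW on I1.r2 (WB@8)) EX@9 MEM@10 WB@11
I3 mul r2 <- r2,r5: IF@6 ID@9 stall=0 (-) EX@10 MEM@11 WB@12
I4 mul r4 <- r4,r1: IF@9 ID@10 stall=1 (RAW on I2.r1 (WB@11)) EX@12 MEM@13 WB@14

Answer: 14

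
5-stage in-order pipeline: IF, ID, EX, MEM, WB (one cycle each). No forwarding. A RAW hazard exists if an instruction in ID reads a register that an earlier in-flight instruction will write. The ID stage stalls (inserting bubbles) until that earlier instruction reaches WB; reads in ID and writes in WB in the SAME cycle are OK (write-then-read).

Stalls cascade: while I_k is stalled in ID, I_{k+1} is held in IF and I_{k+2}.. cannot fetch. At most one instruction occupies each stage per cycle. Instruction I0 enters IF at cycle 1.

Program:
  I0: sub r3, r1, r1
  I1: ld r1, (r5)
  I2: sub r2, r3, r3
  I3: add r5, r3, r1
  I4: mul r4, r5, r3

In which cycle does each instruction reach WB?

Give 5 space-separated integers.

I0 sub r3 <- r1,r1: IF@1 ID@2 stall=0 (-) EX@3 MEM@4 WB@5
I1 ld r1 <- r5: IF@2 ID@3 stall=0 (-) EX@4 MEM@5 WB@6
I2 sub r2 <- r3,r3: IF@3 ID@4 stall=1 (RAW on I0.r3 (WB@5)) EX@6 MEM@7 WB@8
I3 add r5 <- r3,r1: IF@4 ID@6 stall=0 (-) EX@7 MEM@8 WB@9
I4 mul r4 <- r5,r3: IF@6 ID@7 stall=2 (RAW on I3.r5 (WB@9)) EX@10 MEM@11 WB@12

Answer: 5 6 8 9 12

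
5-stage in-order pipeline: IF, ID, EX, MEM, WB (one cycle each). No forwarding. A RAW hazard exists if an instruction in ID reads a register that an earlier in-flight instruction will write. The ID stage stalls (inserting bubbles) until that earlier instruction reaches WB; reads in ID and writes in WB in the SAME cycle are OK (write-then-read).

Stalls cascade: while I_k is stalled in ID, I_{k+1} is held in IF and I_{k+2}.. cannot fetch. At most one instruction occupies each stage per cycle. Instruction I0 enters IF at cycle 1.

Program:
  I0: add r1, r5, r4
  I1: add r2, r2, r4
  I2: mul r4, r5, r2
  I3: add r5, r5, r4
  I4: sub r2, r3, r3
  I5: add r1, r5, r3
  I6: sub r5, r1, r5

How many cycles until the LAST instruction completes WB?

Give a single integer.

I0 add r1 <- r5,r4: IF@1 ID@2 stall=0 (-) EX@3 MEM@4 WB@5
I1 add r2 <- r2,r4: IF@2 ID@3 stall=0 (-) EX@4 MEM@5 WB@6
I2 mul r4 <- r5,r2: IF@3 ID@4 stall=2 (RAW on I1.r2 (WB@6)) EX@7 MEM@8 WB@9
I3 add r5 <- r5,r4: IF@4 ID@7 stall=2 (RAW on I2.r4 (WB@9)) EX@10 MEM@11 WB@12
I4 sub r2 <- r3,r3: IF@7 ID@10 stall=0 (-) EX@11 MEM@12 WB@13
I5 add r1 <- r5,r3: IF@10 ID@11 stall=1 (RAW on I3.r5 (WB@12)) EX@13 MEM@14 WB@15
I6 sub r5 <- r1,r5: IF@11 ID@13 stall=2 (RAW on I5.r1 (WB@15)) EX@16 MEM@17 WB@18

Answer: 18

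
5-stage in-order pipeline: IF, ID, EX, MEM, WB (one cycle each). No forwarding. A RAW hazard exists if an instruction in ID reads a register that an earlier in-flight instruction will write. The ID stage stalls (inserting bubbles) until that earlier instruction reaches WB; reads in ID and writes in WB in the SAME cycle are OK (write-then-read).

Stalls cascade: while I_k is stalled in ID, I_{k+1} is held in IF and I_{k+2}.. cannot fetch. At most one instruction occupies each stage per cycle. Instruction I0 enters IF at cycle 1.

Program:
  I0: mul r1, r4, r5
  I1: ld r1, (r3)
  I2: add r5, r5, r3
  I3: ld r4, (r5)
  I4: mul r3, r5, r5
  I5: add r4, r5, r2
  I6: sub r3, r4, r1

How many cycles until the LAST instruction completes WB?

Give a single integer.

I0 mul r1 <- r4,r5: IF@1 ID@2 stall=0 (-) EX@3 MEM@4 WB@5
I1 ld r1 <- r3: IF@2 ID@3 stall=0 (-) EX@4 MEM@5 WB@6
I2 add r5 <- r5,r3: IF@3 ID@4 stall=0 (-) EX@5 MEM@6 WB@7
I3 ld r4 <- r5: IF@4 ID@5 stall=2 (RAW on I2.r5 (WB@7)) EX@8 MEM@9 WB@10
I4 mul r3 <- r5,r5: IF@5 ID@8 stall=0 (-) EX@9 MEM@10 WB@11
I5 add r4 <- r5,r2: IF@8 ID@9 stall=0 (-) EX@10 MEM@11 WB@12
I6 sub r3 <- r4,r1: IF@9 ID@10 stall=2 (RAW on I5.r4 (WB@12)) EX@13 MEM@14 WB@15

Answer: 15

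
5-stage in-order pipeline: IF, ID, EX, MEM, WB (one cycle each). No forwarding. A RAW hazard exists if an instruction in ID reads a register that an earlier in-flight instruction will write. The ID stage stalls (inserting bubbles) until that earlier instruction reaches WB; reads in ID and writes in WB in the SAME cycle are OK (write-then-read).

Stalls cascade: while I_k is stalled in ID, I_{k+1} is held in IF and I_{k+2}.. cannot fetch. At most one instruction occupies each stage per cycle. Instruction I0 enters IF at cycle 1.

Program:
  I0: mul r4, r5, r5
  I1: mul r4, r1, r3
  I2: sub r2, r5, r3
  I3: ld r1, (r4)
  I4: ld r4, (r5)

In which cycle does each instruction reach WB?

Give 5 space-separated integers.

I0 mul r4 <- r5,r5: IF@1 ID@2 stall=0 (-) EX@3 MEM@4 WB@5
I1 mul r4 <- r1,r3: IF@2 ID@3 stall=0 (-) EX@4 MEM@5 WB@6
I2 sub r2 <- r5,r3: IF@3 ID@4 stall=0 (-) EX@5 MEM@6 WB@7
I3 ld r1 <- r4: IF@4 ID@5 stall=1 (RAW on I1.r4 (WB@6)) EX@7 MEM@8 WB@9
I4 ld r4 <- r5: IF@5 ID@7 stall=0 (-) EX@8 MEM@9 WB@10

Answer: 5 6 7 9 10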